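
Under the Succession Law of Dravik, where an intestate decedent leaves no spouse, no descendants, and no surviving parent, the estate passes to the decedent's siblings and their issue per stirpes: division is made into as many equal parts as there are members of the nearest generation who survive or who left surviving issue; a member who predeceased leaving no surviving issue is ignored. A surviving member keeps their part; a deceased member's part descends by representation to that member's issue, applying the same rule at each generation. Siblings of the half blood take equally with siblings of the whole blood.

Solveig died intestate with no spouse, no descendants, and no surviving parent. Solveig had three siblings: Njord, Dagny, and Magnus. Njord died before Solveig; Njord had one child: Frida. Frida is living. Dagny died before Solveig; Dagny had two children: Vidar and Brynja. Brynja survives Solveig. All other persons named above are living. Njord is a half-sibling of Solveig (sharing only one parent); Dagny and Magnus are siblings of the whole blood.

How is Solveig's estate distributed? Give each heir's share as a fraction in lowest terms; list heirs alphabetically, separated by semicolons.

No spouse, descendants, or parent survives, so the estate passes to Solveig's siblings per stirpes.
Half-blood and whole-blood siblings take equally under the stated rule.
The estate is divided into 3 equal shares of 1/3 among Njord, Dagny, Magnus.
Njord predeceased; the 1/3 allotted to Njord's branch passes to Njord's issue by representation.
Frida is the sole taker at this level and receives the full 1/3.
Dagny predeceased; the 1/3 allotted to Dagny's branch passes to Dagny's issue by representation.
The 1/3 is divided into 2 equal shares of 1/6 among Vidar, Brynja.
Vidar is living and takes 1/6.
Brynja is living and takes 1/6.
Magnus is living and takes 1/3.

Brynja 1/6; Frida 1/3; Magnus 1/3; Vidar 1/6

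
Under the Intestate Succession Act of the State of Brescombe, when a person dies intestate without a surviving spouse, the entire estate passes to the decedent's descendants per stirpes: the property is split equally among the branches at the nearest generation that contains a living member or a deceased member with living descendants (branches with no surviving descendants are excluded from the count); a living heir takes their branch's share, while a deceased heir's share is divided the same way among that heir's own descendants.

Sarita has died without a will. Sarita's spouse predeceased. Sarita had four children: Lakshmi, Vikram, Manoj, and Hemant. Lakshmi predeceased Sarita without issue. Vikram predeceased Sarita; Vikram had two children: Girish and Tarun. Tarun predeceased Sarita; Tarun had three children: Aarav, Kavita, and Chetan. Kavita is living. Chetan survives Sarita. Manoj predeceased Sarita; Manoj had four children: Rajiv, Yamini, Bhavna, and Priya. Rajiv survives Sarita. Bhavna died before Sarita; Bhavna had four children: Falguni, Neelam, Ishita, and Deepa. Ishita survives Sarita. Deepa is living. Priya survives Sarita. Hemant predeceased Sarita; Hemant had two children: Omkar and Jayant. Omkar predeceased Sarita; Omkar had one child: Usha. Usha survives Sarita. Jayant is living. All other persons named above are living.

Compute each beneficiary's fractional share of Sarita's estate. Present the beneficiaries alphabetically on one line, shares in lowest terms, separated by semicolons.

There is no surviving spouse, so the entire estate passes to Sarita's descendants per stirpes.
Lakshmi left no surviving issue, so that branch lapses and is disregarded.
The estate is divided into 3 equal shares of 1/3 among Vikram, Manoj, Hemant.
Vikram predeceased; the 1/3 allotted to Vikram's branch passes to Vikram's issue by representation.
The 1/3 is divided into 2 equal shares of 1/6 among Girish, Tarun.
Girish is living and takes 1/6.
Tarun predeceased; the 1/6 allotted to Tarun's branch passes to Tarun's issue by representation.
The 1/6 is divided into 3 equal shares of 1/18 among Aarav, Kavita, Chetan.
Aarav is living and takes 1/18.
Kavita is living and takes 1/18.
Chetan is living and takes 1/18.
Manoj predeceased; the 1/3 allotted to Manoj's branch passes to Manoj's issue by representation.
The 1/3 is divided into 4 equal shares of 1/12 among Rajiv, Yamini, Bhavna, Priya.
Rajiv is living and takes 1/12.
Yamini is living and takes 1/12.
Bhavna predeceased; the 1/12 allotted to Bhavna's branch passes to Bhavna's issue by representation.
The 1/12 is divided into 4 equal shares of 1/48 among Falguni, Neelam, Ishita, Deepa.
Falguni is living and takes 1/48.
Neelam is living and takes 1/48.
Ishita is living and takes 1/48.
Deepa is living and takes 1/48.
Priya is living and takes 1/12.
Hemant predeceased; the 1/3 allotted to Hemant's branch passes to Hemant's issue by representation.
The 1/3 is divided into 2 equal shares of 1/6 among Omkar, Jayant.
Omkar predeceased; the 1/6 allotted to Omkar's branch passes to Omkar's issue by representation.
Usha is the sole taker at this level and receives the full 1/6.
Jayant is living and takes 1/6.

Aarav 1/18; Chetan 1/18; Deepa 1/48; Falguni 1/48; Girish 1/6; Ishita 1/48; Jayant 1/6; Kavita 1/18; Neelam 1/48; Priya 1/12; Rajiv 1/12; Usha 1/6; Yamini 1/12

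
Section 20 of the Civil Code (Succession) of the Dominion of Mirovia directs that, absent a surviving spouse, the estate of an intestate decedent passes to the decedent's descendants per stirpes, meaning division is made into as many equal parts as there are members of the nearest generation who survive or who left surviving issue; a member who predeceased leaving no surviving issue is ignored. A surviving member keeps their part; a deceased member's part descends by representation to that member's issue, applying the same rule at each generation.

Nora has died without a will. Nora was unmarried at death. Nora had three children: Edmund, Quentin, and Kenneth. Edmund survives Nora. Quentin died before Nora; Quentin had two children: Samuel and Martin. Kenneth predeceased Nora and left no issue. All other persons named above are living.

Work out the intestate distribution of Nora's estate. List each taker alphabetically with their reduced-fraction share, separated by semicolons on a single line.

There is no surviving spouse, so the entire estate passes to Nora's descendants per stirpes.
Kenneth left no surviving issue, so that branch lapses and is disregarded.
The estate is divided into 2 equal shares of 1/2 among Edmund, Quentin.
Edmund is living and takes 1/2.
Quentin predeceased; the 1/2 allotted to Quentin's branch passes to Quentin's issue by representation.
The 1/2 is divided into 2 equal shares of 1/4 among Samuel, Martin.
Samuel is living and takes 1/4.
Martin is living and takes 1/4.

Edmund 1/2; Martin 1/4; Samuel 1/4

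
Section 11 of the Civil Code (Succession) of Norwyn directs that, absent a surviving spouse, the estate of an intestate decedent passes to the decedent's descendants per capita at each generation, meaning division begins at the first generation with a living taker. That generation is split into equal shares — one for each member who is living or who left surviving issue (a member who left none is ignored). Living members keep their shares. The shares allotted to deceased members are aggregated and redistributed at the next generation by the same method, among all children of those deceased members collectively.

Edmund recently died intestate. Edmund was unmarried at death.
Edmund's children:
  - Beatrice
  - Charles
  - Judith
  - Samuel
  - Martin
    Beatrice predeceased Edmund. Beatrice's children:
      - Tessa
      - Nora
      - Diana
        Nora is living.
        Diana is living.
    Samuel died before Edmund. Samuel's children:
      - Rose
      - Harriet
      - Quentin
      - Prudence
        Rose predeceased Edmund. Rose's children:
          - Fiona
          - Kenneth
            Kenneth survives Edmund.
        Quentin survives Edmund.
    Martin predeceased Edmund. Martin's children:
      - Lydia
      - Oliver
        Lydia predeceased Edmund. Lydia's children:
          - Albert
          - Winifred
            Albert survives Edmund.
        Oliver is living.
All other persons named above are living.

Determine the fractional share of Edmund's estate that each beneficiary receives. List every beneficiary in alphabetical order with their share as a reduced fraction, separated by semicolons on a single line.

There is no surviving spouse, so the entire estate passes to Edmund's descendants per capita at each generation.
At generation 1 (Beatrice, Charles, Judith, Samuel, Martin) there are 5 shares of (1)/5 = 1/5 each.
Living: Charles and Judith — each takes 1/5.
Deceased: Beatrice, Samuel, and Martin. Their combined 3/5 is pooled and carried to generation 2.
At generation 2 (Tessa, Nora, Diana, Rose, Harriet, Quentin, Prudence, Lydia, Oliver) there are 9 shares of (3/5)/9 = 1/15 each.
Living: Tessa, Nora, Diana, Harriet, Quentin, Prudence, and Oliver — each takes 1/15.
Deceased: Rose and Lydia. Their combined 2/15 is pooled and carried to generation 3.
At generation 3 (Fiona, Kenneth, Albert, Winifred) there are 4 shares of (2/15)/4 = 1/30 each.
Living: Fiona, Kenneth, Albert, and Winifred — each takes 1/30.

Albert 1/30; Charles 1/5; Diana 1/15; Fiona 1/30; Harriet 1/15; Judith 1/5; Kenneth 1/30; Nora 1/15; Oliver 1/15; Prudence 1/15; Quentin 1/15; Tessa 1/15; Winifred 1/30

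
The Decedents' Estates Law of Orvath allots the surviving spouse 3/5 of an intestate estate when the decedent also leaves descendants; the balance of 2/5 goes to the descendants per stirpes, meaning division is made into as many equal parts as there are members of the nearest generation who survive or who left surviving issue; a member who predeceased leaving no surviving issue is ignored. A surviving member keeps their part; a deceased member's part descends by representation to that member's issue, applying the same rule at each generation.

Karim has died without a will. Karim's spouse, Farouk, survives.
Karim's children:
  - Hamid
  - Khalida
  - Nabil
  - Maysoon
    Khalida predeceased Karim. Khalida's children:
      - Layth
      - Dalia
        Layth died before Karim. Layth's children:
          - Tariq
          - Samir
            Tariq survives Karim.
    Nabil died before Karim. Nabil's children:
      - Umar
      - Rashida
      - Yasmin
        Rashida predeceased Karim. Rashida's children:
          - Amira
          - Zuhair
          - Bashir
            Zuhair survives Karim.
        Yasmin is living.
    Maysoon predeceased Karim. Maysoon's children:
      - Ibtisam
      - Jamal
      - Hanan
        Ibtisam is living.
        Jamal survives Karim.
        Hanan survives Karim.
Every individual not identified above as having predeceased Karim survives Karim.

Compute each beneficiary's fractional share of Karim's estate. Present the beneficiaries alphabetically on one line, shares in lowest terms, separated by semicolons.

Amira 1/90; Bashir 1/90; Dalia 1/20; Farouk 3/5; Hamid 1/10; Hanan 1/30; Ibtisam 1/30; Jamal 1/30; Samir 1/40; Tariq 1/40; Umar 1/30; Yasmin 1/30; Zuhair 1/90

Farouk, as surviving spouse, takes 3/5.
The remaining 2/5 passes to Karim's descendants per stirpes.
The 2/5 is divided into 4 equal shares of 1/10 among Hamid, Khalida, Nabil, Maysoon.
Hamid is living and takes 1/10.
Khalida predeceased; the 1/10 allotted to Khalida's branch passes to Khalida's issue by representation.
The 1/10 is divided into 2 equal shares of 1/20 among Layth, Dalia.
Layth predeceased; the 1/20 allotted to Layth's branch passes to Layth's issue by representation.
The 1/20 is divided into 2 equal shares of 1/40 among Tariq, Samir.
Tariq is living and takes 1/40.
Samir is living and takes 1/40.
Dalia is living and takes 1/20.
Nabil predeceased; the 1/10 allotted to Nabil's branch passes to Nabil's issue by representation.
The 1/10 is divided into 3 equal shares of 1/30 among Umar, Rashida, Yasmin.
Umar is living and takes 1/30.
Rashida predeceased; the 1/30 allotted to Rashida's branch passes to Rashida's issue by representation.
The 1/30 is divided into 3 equal shares of 1/90 among Amira, Zuhair, Bashir.
Amira is living and takes 1/90.
Zuhair is living and takes 1/90.
Bashir is living and takes 1/90.
Yasmin is living and takes 1/30.
Maysoon predeceased; the 1/10 allotted to Maysoon's branch passes to Maysoon's issue by representation.
The 1/10 is divided into 3 equal shares of 1/30 among Ibtisam, Jamal, Hanan.
Ibtisam is living and takes 1/30.
Jamal is living and takes 1/30.
Hanan is living and takes 1/30.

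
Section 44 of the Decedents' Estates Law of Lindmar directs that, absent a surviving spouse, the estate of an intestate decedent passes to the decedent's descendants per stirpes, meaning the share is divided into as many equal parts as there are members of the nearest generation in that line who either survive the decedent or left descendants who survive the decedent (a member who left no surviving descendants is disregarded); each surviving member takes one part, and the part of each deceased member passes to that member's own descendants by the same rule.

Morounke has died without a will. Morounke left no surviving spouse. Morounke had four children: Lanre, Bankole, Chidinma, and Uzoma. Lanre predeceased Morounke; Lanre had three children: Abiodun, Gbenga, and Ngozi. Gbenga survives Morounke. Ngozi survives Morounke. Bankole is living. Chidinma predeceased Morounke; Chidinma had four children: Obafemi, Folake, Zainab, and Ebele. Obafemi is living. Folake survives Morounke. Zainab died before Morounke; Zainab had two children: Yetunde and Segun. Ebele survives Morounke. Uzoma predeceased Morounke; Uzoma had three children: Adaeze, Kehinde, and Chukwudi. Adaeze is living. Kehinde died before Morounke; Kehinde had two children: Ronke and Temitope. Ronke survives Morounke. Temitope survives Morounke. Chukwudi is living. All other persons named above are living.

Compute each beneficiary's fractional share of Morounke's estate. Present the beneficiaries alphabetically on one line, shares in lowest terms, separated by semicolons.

There is no surviving spouse, so the entire estate passes to Morounke's descendants per stirpes.
The estate is divided into 4 equal shares of 1/4 among Lanre, Bankole, Chidinma, Uzoma.
Lanre predeceased; the 1/4 allotted to Lanre's branch passes to Lanre's issue by representation.
The 1/4 is divided into 3 equal shares of 1/12 among Abiodun, Gbenga, Ngozi.
Abiodun is living and takes 1/12.
Gbenga is living and takes 1/12.
Ngozi is living and takes 1/12.
Bankole is living and takes 1/4.
Chidinma predeceased; the 1/4 allotted to Chidinma's branch passes to Chidinma's issue by representation.
The 1/4 is divided into 4 equal shares of 1/16 among Obafemi, Folake, Zainab, Ebele.
Obafemi is living and takes 1/16.
Folake is living and takes 1/16.
Zainab predeceased; the 1/16 allotted to Zainab's branch passes to Zainab's issue by representation.
The 1/16 is divided into 2 equal shares of 1/32 among Yetunde, Segun.
Yetunde is living and takes 1/32.
Segun is living and takes 1/32.
Ebele is living and takes 1/16.
Uzoma predeceased; the 1/4 allotted to Uzoma's branch passes to Uzoma's issue by representation.
The 1/4 is divided into 3 equal shares of 1/12 among Adaeze, Kehinde, Chukwudi.
Adaeze is living and takes 1/12.
Kehinde predeceased; the 1/12 allotted to Kehinde's branch passes to Kehinde's issue by representation.
The 1/12 is divided into 2 equal shares of 1/24 among Ronke, Temitope.
Ronke is living and takes 1/24.
Temitope is living and takes 1/24.
Chukwudi is living and takes 1/12.

Abiodun 1/12; Adaeze 1/12; Bankole 1/4; Chukwudi 1/12; Ebele 1/16; Folake 1/16; Gbenga 1/12; Ngozi 1/12; Obafemi 1/16; Ronke 1/24; Segun 1/32; Temitope 1/24; Yetunde 1/32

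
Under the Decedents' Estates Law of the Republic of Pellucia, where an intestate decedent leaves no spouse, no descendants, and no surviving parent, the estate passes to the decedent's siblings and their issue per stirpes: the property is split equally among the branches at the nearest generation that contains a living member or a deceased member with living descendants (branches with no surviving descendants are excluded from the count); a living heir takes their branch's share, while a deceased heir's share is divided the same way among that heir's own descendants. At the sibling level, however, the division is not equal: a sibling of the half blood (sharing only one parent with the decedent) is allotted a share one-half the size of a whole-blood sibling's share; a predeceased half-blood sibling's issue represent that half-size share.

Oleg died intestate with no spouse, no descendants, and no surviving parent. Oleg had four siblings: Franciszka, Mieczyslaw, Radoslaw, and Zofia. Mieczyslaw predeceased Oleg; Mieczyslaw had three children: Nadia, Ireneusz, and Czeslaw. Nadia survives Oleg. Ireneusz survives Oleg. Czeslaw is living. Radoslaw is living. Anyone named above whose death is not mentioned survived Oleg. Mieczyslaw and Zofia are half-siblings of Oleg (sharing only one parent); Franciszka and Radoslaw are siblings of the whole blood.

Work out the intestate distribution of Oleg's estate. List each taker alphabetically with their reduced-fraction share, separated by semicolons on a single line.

Czeslaw 1/18; Franciszka 1/3; Ireneusz 1/18; Nadia 1/18; Radoslaw 1/3; Zofia 1/6

No spouse, descendants, or parent survives, so the estate passes to Oleg's siblings per stirpes.
Half-blood siblings count for one-half the weight of whole-blood siblings at the initial division.
Dividing 1 in proportion to weights (total weight 3): Franciszka (weight 1) → 1/3; Mieczyslaw (weight 1/2) → 1/6; Radoslaw (weight 1) → 1/3; Zofia (weight 1/2) → 1/6.
Franciszka is living and takes 1/3.
Mieczyslaw predeceased; the 1/6 allotted to Mieczyslaw's branch passes to Mieczyslaw's issue by representation.
The 1/6 is divided into 3 equal shares of 1/18 among Nadia, Ireneusz, Czeslaw.
Nadia is living and takes 1/18.
Ireneusz is living and takes 1/18.
Czeslaw is living and takes 1/18.
Radoslaw is living and takes 1/3.
Zofia is living and takes 1/6.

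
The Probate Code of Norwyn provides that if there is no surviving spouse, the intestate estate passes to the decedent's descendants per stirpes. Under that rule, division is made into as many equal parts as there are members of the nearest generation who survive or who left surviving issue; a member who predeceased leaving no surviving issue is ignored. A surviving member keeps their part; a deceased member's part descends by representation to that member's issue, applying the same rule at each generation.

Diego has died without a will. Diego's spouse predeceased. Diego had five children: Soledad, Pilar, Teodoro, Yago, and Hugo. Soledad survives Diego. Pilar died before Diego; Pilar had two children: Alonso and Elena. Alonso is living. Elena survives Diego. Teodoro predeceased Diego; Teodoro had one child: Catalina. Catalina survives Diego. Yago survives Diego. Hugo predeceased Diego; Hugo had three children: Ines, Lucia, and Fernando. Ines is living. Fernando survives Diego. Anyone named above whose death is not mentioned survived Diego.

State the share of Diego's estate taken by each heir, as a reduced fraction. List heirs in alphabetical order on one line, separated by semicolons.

Alonso 1/10; Catalina 1/5; Elena 1/10; Fernando 1/15; Ines 1/15; Lucia 1/15; Soledad 1/5; Yago 1/5

There is no surviving spouse, so the entire estate passes to Diego's descendants per stirpes.
The estate is divided into 5 equal shares of 1/5 among Soledad, Pilar, Teodoro, Yago, Hugo.
Soledad is living and takes 1/5.
Pilar predeceased; the 1/5 allotted to Pilar's branch passes to Pilar's issue by representation.
The 1/5 is divided into 2 equal shares of 1/10 among Alonso, Elena.
Alonso is living and takes 1/10.
Elena is living and takes 1/10.
Teodoro predeceased; the 1/5 allotted to Teodoro's branch passes to Teodoro's issue by representation.
Catalina is the sole taker at this level and receives the full 1/5.
Yago is living and takes 1/5.
Hugo predeceased; the 1/5 allotted to Hugo's branch passes to Hugo's issue by representation.
The 1/5 is divided into 3 equal shares of 1/15 among Ines, Lucia, Fernando.
Ines is living and takes 1/15.
Lucia is living and takes 1/15.
Fernando is living and takes 1/15.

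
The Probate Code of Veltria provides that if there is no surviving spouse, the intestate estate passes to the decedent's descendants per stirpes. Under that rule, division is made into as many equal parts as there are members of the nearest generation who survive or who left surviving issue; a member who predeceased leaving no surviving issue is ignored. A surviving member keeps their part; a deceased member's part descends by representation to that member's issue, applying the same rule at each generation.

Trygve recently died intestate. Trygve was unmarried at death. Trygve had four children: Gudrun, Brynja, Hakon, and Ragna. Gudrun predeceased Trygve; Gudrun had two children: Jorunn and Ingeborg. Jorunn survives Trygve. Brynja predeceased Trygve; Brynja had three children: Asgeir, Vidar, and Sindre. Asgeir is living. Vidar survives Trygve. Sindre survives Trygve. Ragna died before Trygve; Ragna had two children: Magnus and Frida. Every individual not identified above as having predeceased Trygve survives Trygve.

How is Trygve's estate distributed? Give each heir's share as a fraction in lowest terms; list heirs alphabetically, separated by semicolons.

There is no surviving spouse, so the entire estate passes to Trygve's descendants per stirpes.
The estate is divided into 4 equal shares of 1/4 among Gudrun, Brynja, Hakon, Ragna.
Gudrun predeceased; the 1/4 allotted to Gudrun's branch passes to Gudrun's issue by representation.
The 1/4 is divided into 2 equal shares of 1/8 among Jorunn, Ingeborg.
Jorunn is living and takes 1/8.
Ingeborg is living and takes 1/8.
Brynja predeceased; the 1/4 allotted to Brynja's branch passes to Brynja's issue by representation.
The 1/4 is divided into 3 equal shares of 1/12 among Asgeir, Vidar, Sindre.
Asgeir is living and takes 1/12.
Vidar is living and takes 1/12.
Sindre is living and takes 1/12.
Hakon is living and takes 1/4.
Ragna predeceased; the 1/4 allotted to Ragna's branch passes to Ragna's issue by representation.
The 1/4 is divided into 2 equal shares of 1/8 among Magnus, Frida.
Magnus is living and takes 1/8.
Frida is living and takes 1/8.

Asgeir 1/12; Frida 1/8; Hakon 1/4; Ingeborg 1/8; Jorunn 1/8; Magnus 1/8; Sindre 1/12; Vidar 1/12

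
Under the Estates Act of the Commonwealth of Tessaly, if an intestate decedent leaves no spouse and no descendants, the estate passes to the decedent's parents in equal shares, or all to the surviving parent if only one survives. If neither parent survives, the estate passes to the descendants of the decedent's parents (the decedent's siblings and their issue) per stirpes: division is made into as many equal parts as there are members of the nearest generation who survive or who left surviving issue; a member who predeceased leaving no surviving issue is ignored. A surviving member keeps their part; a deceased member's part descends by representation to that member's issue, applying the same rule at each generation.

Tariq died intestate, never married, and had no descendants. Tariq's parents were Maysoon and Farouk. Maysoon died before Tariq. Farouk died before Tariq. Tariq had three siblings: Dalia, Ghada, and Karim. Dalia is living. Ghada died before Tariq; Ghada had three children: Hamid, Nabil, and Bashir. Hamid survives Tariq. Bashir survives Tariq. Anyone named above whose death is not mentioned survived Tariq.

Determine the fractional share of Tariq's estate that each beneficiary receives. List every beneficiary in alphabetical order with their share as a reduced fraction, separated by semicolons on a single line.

Neither parent survives and there are no descendants, so the estate passes to Tariq's siblings and their issue per stirpes.
The estate is divided into 3 equal shares of 1/3 among Dalia, Ghada, Karim.
Dalia is living and takes 1/3.
Ghada predeceased; the 1/3 allotted to Ghada's branch passes to Ghada's issue by representation.
The 1/3 is divided into 3 equal shares of 1/9 among Hamid, Nabil, Bashir.
Hamid is living and takes 1/9.
Nabil is living and takes 1/9.
Bashir is living and takes 1/9.
Karim is living and takes 1/3.

Bashir 1/9; Dalia 1/3; Hamid 1/9; Karim 1/3; Nabil 1/9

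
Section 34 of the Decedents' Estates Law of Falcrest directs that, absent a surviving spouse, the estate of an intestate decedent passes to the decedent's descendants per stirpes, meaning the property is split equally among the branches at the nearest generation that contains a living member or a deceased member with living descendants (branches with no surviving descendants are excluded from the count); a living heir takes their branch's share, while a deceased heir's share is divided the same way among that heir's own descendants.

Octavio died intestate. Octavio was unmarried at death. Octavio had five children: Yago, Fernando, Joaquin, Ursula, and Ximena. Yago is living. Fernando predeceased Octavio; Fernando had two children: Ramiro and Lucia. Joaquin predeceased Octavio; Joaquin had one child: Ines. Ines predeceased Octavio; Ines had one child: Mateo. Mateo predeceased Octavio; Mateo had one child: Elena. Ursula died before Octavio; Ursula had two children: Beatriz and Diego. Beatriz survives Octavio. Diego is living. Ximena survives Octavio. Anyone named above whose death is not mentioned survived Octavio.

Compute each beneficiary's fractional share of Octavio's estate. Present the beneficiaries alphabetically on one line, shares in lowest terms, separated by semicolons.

There is no surviving spouse, so the entire estate passes to Octavio's descendants per stirpes.
The estate is divided into 5 equal shares of 1/5 among Yago, Fernando, Joaquin, Ursula, Ximena.
Yago is living and takes 1/5.
Fernando predeceased; the 1/5 allotted to Fernando's branch passes to Fernando's issue by representation.
The 1/5 is divided into 2 equal shares of 1/10 among Ramiro, Lucia.
Ramiro is living and takes 1/10.
Lucia is living and takes 1/10.
Joaquin predeceased; the 1/5 allotted to Joaquin's branch passes to Joaquin's issue by representation.
Ines's line is the sole branch at this level, so the full 1/5 passes to Ines's issue by representation.
Mateo's line is the sole branch at this level, so the full 1/5 passes to Mateo's issue by representation.
Elena is the sole taker at this level and receives the full 1/5.
Ursula predeceased; the 1/5 allotted to Ursula's branch passes to Ursula's issue by representation.
The 1/5 is divided into 2 equal shares of 1/10 among Beatriz, Diego.
Beatriz is living and takes 1/10.
Diego is living and takes 1/10.
Ximena is living and takes 1/5.

Beatriz 1/10; Diego 1/10; Elena 1/5; Lucia 1/10; Ramiro 1/10; Ximena 1/5; Yago 1/5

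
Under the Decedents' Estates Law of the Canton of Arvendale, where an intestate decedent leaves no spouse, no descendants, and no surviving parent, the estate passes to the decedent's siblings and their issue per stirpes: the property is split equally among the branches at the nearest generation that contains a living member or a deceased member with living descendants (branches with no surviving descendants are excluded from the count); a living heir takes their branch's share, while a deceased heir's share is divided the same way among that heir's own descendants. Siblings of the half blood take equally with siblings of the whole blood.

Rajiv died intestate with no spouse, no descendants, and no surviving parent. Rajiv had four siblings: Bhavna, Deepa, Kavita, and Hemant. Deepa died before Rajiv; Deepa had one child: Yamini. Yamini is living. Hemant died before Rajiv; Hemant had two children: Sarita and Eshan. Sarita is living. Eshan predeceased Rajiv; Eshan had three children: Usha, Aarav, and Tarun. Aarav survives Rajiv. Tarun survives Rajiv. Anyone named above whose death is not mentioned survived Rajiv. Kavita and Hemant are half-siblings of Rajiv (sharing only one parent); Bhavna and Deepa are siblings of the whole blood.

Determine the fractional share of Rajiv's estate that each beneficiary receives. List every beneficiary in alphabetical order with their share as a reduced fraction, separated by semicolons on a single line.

Aarav 1/24; Bhavna 1/4; Kavita 1/4; Sarita 1/8; Tarun 1/24; Usha 1/24; Yamini 1/4

No spouse, descendants, or parent survives, so the estate passes to Rajiv's siblings per stirpes.
Half-blood and whole-blood siblings take equally under the stated rule.
The estate is divided into 4 equal shares of 1/4 among Bhavna, Deepa, Kavita, Hemant.
Bhavna is living and takes 1/4.
Deepa predeceased; the 1/4 allotted to Deepa's branch passes to Deepa's issue by representation.
Yamini is the sole taker at this level and receives the full 1/4.
Kavita is living and takes 1/4.
Hemant predeceased; the 1/4 allotted to Hemant's branch passes to Hemant's issue by representation.
The 1/4 is divided into 2 equal shares of 1/8 among Sarita, Eshan.
Sarita is living and takes 1/8.
Eshan predeceased; the 1/8 allotted to Eshan's branch passes to Eshan's issue by representation.
The 1/8 is divided into 3 equal shares of 1/24 among Usha, Aarav, Tarun.
Usha is living and takes 1/24.
Aarav is living and takes 1/24.
Tarun is living and takes 1/24.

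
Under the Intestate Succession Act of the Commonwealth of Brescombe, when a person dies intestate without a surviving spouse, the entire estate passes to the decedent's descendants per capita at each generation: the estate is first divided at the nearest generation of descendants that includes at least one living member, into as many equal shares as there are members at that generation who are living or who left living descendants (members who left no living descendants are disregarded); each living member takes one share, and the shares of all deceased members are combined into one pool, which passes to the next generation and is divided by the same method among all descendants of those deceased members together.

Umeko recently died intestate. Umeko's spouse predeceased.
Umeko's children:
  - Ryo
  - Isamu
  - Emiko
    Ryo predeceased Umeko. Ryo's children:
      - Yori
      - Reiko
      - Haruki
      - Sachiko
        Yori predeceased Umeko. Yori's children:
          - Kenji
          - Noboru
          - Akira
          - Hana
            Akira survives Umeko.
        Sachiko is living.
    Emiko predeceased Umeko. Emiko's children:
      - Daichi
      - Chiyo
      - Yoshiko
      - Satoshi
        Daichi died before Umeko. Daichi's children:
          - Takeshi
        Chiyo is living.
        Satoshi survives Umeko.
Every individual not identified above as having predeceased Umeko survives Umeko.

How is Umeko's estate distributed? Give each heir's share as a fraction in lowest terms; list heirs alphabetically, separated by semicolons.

There is no surviving spouse, so the entire estate passes to Umeko's descendants per capita at each generation.
At generation 1 (Ryo, Isamu, Emiko) there are 3 shares of (1)/3 = 1/3 each.
Living: Isamu — each takes 1/3.
Deceased: Ryo and Emiko. Their combined 2/3 is pooled and carried to generation 2.
At generation 2 (Yori, Reiko, Haruki, Sachiko, Daichi, Chiyo, Yoshiko, Satoshi) there are 8 shares of (2/3)/8 = 1/12 each.
Living: Reiko, Haruki, Sachiko, Chiyo, Yoshiko, and Satoshi — each takes 1/12.
Deceased: Yori and Daichi. Their combined 1/6 is pooled and carried to generation 3.
At generation 3 (Kenji, Noboru, Akira, Hana, Takeshi) there are 5 shares of (1/6)/5 = 1/30 each.
Living: Kenji, Noboru, Akira, Hana, and Takeshi — each takes 1/30.

Akira 1/30; Chiyo 1/12; Hana 1/30; Haruki 1/12; Isamu 1/3; Kenji 1/30; Noboru 1/30; Reiko 1/12; Sachiko 1/12; Satoshi 1/12; Takeshi 1/30; Yoshiko 1/12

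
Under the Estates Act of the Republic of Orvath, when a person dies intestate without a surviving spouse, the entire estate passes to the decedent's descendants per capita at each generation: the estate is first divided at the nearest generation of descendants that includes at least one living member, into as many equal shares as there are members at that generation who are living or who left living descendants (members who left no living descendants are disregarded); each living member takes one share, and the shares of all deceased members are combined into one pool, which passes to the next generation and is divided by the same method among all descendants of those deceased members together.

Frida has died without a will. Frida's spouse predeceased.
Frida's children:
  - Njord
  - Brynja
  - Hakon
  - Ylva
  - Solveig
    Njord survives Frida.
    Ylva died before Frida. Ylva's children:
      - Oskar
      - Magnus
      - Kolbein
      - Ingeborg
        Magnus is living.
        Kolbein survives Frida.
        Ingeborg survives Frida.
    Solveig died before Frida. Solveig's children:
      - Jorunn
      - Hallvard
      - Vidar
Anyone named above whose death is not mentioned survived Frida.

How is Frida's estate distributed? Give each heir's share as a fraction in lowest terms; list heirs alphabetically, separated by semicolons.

There is no surviving spouse, so the entire estate passes to Frida's descendants per capita at each generation.
At generation 1 (Njord, Brynja, Hakon, Ylva, Solveig) there are 5 shares of (1)/5 = 1/5 each.
Living: Njord, Brynja, and Hakon — each takes 1/5.
Deceased: Ylva and Solveig. Their combined 2/5 is pooled and carried to generation 2.
At generation 2 (Oskar, Magnus, Kolbein, Ingeborg, Jorunn, Hallvard, Vidar) there are 7 shares of (2/5)/7 = 2/35 each.
Living: Oskar, Magnus, Kolbein, Ingeborg, Jorunn, Hallvard, and Vidar — each takes 2/35.

Brynja 1/5; Hakon 1/5; Hallvard 2/35; Ingeborg 2/35; Jorunn 2/35; Kolbein 2/35; Magnus 2/35; Njord 1/5; Oskar 2/35; Vidar 2/35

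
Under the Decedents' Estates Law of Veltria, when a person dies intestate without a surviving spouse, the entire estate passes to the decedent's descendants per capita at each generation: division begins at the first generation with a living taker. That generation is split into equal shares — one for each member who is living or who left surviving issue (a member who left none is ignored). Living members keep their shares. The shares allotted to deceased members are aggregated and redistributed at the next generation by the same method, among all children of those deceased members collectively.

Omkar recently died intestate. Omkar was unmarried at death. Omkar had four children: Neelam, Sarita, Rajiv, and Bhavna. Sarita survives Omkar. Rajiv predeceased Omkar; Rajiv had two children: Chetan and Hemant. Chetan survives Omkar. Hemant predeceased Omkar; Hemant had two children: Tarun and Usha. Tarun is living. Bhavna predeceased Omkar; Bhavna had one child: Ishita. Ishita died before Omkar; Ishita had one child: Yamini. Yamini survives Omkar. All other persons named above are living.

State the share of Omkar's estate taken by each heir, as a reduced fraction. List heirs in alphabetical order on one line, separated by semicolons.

There is no surviving spouse, so the entire estate passes to Omkar's descendants per capita at each generation.
At generation 1 (Neelam, Sarita, Rajiv, Bhavna) there are 4 shares of (1)/4 = 1/4 each.
Living: Neelam and Sarita — each takes 1/4.
Deceased: Rajiv and Bhavna. Their combined 1/2 is pooled and carried to generation 2.
At generation 2 (Chetan, Hemant, Ishita) there are 3 shares of (1/2)/3 = 1/6 each.
Living: Chetan — each takes 1/6.
Deceased: Hemant and Ishita. Their combined 1/3 is pooled and carried to generation 3.
At generation 3 (Tarun, Usha, Yamini) there are 3 shares of (1/3)/3 = 1/9 each.
Living: Tarun, Usha, and Yamini — each takes 1/9.

Chetan 1/6; Neelam 1/4; Sarita 1/4; Tarun 1/9; Usha 1/9; Yamini 1/9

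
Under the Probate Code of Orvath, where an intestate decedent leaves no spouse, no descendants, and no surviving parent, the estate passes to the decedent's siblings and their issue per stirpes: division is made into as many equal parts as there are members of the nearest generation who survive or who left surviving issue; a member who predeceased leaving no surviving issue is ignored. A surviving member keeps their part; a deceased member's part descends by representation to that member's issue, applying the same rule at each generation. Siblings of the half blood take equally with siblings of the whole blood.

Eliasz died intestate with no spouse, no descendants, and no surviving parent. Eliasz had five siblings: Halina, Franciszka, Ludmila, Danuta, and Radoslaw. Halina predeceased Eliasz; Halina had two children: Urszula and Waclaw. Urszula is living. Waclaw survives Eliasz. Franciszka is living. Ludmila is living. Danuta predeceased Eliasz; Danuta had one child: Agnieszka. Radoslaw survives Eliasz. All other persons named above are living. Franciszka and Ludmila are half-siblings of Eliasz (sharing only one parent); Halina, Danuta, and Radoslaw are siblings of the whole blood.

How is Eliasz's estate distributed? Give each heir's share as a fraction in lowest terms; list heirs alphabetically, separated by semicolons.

Agnieszka 1/5; Franciszka 1/5; Ludmila 1/5; Radoslaw 1/5; Urszula 1/10; Waclaw 1/10

No spouse, descendants, or parent survives, so the estate passes to Eliasz's siblings per stirpes.
Half-blood and whole-blood siblings take equally under the stated rule.
The estate is divided into 5 equal shares of 1/5 among Halina, Franciszka, Ludmila, Danuta, Radoslaw.
Halina predeceased; the 1/5 allotted to Halina's branch passes to Halina's issue by representation.
The 1/5 is divided into 2 equal shares of 1/10 among Urszula, Waclaw.
Urszula is living and takes 1/10.
Waclaw is living and takes 1/10.
Franciszka is living and takes 1/5.
Ludmila is living and takes 1/5.
Danuta predeceased; the 1/5 allotted to Danuta's branch passes to Danuta's issue by representation.
Agnieszka is the sole taker at this level and receives the full 1/5.
Radoslaw is living and takes 1/5.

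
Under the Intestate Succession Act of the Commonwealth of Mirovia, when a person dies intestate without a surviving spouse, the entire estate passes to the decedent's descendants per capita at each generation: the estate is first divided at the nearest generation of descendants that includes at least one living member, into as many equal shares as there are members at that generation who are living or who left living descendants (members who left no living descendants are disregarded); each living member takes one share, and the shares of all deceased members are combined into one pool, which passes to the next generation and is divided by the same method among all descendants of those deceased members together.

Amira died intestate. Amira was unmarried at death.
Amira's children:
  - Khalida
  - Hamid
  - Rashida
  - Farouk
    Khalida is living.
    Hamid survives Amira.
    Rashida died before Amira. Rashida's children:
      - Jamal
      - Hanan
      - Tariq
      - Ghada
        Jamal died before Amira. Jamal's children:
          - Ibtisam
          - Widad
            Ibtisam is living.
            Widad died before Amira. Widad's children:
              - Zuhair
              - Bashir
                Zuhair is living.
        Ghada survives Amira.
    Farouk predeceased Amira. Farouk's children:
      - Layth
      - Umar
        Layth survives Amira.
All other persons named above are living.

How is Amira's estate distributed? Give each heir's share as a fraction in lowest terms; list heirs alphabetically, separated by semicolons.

There is no surviving spouse, so the entire estate passes to Amira's descendants per capita at each generation.
At generation 1 (Khalida, Hamid, Rashida, Farouk) there are 4 shares of (1)/4 = 1/4 each.
Living: Khalida and Hamid — each takes 1/4.
Deceased: Rashida and Farouk. Their combined 1/2 is pooled and carried to generation 2.
At generation 2 (Jamal, Hanan, Tariq, Ghada, Layth, Umar) there are 6 shares of (1/2)/6 = 1/12 each.
Living: Hanan, Tariq, Ghada, Layth, and Umar — each takes 1/12.
Deceased: Jamal. That 1/12 share is carried to generation 3.
At generation 3 (Ibtisam, Widad) there are 2 shares of (1/12)/2 = 1/24 each.
Living: Ibtisam — each takes 1/24.
Deceased: Widad. That 1/24 share is carried to generation 4.
At generation 4 (Zuhair, Bashir) there are 2 shares of (1/24)/2 = 1/48 each.
Living: Zuhair and Bashir — each takes 1/48.

Bashir 1/48; Ghada 1/12; Hamid 1/4; Hanan 1/12; Ibtisam 1/24; Khalida 1/4; Layth 1/12; Tariq 1/12; Umar 1/12; Zuhair 1/48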